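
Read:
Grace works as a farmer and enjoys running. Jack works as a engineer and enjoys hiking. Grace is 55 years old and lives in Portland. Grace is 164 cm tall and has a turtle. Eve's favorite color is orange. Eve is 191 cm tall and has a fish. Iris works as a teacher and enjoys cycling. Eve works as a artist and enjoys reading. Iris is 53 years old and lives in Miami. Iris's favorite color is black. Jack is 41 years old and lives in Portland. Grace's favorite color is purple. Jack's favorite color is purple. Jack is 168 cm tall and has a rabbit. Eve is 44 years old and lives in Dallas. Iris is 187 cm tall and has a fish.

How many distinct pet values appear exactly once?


Unique pet values: 2

2


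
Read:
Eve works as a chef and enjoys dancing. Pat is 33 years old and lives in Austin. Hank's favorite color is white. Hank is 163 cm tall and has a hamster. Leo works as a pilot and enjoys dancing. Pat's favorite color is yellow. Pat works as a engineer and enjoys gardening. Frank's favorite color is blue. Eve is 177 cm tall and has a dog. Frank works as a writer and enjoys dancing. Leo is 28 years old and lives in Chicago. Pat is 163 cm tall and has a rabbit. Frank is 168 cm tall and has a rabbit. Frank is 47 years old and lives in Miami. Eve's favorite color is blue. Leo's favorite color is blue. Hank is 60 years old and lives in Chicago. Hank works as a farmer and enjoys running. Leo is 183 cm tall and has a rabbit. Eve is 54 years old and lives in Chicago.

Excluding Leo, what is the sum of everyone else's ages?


Sum (excluding Leo): 194

194


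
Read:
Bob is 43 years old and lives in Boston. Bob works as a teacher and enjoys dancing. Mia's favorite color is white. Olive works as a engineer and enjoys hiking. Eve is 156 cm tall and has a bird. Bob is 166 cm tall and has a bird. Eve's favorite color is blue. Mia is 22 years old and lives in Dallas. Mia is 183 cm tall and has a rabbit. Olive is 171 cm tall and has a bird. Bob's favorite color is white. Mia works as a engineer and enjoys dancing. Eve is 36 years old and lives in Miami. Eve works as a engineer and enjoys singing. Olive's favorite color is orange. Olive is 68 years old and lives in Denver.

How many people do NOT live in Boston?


Not in Boston: 3

3


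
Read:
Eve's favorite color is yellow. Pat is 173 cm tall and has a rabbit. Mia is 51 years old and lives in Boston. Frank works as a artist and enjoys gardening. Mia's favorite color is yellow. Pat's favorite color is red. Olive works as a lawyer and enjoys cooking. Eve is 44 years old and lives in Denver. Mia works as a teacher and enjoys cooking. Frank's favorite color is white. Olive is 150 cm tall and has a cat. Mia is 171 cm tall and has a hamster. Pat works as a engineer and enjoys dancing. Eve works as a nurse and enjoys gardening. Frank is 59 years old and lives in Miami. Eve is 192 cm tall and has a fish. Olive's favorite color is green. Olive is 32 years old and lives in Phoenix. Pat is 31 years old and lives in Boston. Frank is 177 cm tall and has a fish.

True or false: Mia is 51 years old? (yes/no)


Mia is actually 51. yes

yes


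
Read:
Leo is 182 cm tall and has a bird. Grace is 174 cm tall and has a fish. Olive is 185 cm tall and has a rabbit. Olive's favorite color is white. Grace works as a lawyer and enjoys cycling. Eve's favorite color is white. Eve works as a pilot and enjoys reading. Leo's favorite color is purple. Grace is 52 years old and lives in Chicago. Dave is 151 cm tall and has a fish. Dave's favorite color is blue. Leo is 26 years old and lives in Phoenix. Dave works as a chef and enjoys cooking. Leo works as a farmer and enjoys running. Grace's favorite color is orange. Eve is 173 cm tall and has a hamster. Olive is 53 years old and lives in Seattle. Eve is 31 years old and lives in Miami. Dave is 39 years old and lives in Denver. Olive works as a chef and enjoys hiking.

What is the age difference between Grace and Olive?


|52 - 53| = 1

1


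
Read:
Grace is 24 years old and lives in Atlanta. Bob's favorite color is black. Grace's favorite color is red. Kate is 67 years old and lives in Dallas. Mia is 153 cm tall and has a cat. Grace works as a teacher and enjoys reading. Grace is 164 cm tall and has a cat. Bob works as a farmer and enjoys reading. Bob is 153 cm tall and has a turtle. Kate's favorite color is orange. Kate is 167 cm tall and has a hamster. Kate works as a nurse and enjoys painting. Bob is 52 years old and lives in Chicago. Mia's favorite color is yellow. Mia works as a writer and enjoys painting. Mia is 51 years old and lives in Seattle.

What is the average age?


Sum=194, n=4, avg=48.5

48.5


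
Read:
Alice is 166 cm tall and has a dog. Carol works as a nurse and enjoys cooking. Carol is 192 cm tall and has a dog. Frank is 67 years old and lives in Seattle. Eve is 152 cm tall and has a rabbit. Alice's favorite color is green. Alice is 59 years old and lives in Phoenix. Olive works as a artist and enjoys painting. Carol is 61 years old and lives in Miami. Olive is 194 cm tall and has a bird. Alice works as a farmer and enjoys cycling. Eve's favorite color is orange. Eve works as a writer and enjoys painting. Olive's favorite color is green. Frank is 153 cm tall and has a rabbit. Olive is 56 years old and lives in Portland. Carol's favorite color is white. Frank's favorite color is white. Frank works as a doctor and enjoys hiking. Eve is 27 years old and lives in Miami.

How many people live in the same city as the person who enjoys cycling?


Person with hobby cycling is Alice, city Phoenix. Count = 1

1


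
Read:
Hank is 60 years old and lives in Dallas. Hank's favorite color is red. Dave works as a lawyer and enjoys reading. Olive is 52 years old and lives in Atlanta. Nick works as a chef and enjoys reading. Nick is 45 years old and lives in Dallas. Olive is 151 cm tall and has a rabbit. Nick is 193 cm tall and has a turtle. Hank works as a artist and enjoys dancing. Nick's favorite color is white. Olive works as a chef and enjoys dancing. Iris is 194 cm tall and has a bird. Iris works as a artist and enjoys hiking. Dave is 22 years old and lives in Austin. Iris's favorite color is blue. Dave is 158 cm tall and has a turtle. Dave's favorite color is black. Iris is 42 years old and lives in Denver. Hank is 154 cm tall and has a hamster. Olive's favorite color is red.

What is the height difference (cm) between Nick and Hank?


|193 - 154| = 39

39


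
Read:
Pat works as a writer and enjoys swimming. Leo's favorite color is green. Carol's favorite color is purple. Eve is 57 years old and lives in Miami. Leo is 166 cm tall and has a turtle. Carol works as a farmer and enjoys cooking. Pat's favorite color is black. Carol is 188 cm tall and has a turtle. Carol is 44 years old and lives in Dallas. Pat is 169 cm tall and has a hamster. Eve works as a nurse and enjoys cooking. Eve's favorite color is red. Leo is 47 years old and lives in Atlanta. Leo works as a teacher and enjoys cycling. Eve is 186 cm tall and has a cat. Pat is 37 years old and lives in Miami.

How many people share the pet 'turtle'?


Count: 2

2


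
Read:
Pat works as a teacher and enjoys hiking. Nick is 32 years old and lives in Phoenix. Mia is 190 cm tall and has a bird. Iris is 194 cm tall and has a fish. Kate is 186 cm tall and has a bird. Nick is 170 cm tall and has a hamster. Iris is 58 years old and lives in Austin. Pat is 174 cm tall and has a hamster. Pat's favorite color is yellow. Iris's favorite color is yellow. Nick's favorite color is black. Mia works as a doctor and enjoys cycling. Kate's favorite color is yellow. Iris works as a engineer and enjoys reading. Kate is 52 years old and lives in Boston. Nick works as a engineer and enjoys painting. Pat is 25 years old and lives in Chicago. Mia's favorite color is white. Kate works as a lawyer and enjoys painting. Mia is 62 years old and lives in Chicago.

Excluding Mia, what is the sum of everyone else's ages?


Sum (excluding Mia): 167

167


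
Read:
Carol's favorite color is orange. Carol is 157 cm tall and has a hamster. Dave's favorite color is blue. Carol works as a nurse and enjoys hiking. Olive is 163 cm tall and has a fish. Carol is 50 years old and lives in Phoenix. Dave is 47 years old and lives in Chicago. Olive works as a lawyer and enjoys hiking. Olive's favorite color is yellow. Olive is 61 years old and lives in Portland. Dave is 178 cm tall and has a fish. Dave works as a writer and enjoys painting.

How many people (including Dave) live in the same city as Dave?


Dave lives in Chicago. Count = 1

1


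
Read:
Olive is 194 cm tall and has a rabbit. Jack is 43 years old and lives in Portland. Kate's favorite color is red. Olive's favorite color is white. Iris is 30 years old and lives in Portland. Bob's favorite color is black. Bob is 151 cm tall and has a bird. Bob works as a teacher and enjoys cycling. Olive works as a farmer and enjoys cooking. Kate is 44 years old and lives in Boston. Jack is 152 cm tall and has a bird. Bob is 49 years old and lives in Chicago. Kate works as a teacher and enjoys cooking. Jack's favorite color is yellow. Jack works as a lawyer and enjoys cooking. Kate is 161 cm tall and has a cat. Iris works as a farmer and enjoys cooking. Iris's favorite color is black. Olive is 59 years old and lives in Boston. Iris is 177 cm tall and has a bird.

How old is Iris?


Iris is 30 years old

30


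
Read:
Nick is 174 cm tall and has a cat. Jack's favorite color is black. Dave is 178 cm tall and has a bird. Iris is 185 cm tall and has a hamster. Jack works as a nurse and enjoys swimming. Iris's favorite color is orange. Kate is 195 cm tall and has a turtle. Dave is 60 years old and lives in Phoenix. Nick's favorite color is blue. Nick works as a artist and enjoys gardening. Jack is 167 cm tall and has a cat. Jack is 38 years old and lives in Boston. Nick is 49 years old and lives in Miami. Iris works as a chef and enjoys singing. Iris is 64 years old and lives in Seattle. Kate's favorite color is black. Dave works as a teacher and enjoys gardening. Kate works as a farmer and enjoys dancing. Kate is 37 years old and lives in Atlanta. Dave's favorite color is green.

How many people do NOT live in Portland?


Not in Portland: 5

5


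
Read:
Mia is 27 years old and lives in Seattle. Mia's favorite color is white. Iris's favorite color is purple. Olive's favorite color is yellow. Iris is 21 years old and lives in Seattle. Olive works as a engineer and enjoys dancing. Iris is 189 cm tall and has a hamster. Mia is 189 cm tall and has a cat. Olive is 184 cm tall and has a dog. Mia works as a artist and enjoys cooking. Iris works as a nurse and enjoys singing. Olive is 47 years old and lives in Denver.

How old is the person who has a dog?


Person with dog is Olive, age 47

47


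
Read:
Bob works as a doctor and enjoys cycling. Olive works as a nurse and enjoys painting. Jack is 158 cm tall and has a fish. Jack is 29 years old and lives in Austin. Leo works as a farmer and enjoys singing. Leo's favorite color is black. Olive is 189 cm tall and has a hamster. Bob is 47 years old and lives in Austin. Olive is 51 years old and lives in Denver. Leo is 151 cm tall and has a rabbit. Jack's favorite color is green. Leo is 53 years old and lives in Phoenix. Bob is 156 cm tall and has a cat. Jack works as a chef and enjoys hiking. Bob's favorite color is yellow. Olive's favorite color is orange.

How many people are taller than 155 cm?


Taller than 155: 3

3


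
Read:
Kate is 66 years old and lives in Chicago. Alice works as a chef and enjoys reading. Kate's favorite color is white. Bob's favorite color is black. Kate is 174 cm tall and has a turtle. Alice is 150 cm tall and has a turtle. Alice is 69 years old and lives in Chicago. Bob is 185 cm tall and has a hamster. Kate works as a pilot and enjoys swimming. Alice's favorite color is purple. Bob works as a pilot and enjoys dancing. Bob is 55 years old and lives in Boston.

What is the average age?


Sum=190, n=3, avg=63.33

63.33


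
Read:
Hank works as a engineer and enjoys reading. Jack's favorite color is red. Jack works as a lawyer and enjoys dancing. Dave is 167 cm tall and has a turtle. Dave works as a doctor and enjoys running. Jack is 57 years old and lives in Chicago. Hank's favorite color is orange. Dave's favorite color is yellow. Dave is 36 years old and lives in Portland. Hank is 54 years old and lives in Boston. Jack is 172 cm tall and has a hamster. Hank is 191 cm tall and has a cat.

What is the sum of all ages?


54+36+57 = 147

147


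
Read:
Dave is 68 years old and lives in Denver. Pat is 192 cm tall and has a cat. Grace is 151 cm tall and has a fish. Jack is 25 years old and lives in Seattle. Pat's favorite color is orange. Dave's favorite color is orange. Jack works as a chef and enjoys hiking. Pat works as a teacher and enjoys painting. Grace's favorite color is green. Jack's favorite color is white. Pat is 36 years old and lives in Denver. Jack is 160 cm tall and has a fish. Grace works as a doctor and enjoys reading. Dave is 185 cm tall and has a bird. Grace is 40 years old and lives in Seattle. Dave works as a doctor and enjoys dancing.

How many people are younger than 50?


Filter: 3

3


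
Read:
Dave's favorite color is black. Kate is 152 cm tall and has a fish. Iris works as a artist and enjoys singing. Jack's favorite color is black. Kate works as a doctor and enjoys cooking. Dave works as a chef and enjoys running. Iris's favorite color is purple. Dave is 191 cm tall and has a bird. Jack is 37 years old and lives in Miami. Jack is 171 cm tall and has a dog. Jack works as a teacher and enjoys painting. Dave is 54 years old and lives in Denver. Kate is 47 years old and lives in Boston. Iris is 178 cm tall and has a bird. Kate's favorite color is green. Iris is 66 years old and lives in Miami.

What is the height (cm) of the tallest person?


Tallest: Dave at 191 cm

191


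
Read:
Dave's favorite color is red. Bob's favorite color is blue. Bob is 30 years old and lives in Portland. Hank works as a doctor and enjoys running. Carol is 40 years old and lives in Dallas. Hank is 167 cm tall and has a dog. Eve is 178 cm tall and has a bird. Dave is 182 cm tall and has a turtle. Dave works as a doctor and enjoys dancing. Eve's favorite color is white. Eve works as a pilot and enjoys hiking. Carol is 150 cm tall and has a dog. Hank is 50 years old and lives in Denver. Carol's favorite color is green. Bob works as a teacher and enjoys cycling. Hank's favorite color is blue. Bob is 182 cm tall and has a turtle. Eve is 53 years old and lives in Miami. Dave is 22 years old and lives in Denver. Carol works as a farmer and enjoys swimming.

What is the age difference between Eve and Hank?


|53 - 50| = 3

3


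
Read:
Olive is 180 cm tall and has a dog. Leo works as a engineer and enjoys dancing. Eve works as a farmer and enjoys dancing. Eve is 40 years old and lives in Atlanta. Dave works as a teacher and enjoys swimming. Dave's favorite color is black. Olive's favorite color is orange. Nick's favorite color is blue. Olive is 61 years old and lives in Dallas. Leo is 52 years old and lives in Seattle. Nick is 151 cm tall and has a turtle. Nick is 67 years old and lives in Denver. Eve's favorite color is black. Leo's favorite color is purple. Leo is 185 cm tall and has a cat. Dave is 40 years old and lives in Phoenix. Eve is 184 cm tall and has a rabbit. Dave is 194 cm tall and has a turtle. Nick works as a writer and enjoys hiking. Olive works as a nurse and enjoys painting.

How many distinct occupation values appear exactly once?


Unique occupation values: 5

5


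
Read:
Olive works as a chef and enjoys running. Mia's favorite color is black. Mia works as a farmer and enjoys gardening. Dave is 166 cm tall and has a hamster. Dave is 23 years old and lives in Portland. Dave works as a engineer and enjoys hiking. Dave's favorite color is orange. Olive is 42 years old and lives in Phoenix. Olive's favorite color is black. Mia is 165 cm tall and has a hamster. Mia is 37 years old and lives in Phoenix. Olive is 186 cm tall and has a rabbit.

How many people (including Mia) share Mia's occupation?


Mia is a farmer. Count = 1

1


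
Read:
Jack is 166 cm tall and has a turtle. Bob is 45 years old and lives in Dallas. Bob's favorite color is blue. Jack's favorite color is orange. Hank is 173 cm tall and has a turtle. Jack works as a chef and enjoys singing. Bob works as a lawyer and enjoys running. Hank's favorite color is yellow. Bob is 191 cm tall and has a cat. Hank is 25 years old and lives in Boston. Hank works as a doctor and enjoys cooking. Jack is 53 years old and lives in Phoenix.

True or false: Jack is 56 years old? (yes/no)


Jack is actually 53. no

no


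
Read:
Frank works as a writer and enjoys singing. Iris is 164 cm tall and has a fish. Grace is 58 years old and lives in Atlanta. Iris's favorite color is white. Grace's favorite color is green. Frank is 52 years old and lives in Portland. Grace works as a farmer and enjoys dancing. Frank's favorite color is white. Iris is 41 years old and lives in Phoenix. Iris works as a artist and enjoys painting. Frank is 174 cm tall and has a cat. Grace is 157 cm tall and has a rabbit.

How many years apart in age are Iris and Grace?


41 vs 58, diff = 17

17


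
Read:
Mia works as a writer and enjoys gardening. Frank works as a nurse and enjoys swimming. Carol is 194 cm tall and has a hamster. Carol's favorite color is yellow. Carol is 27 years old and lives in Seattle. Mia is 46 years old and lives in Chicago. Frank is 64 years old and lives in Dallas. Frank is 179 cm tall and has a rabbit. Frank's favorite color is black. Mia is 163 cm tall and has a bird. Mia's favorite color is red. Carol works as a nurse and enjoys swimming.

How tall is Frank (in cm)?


Frank is 179 cm tall

179


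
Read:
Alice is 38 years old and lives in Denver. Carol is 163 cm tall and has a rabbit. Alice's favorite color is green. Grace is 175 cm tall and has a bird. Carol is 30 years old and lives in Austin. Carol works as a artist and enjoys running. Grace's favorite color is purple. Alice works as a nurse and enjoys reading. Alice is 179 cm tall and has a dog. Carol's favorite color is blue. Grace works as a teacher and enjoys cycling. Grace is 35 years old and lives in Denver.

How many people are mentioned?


People: Alice, Carol, Grace. Count = 3

3


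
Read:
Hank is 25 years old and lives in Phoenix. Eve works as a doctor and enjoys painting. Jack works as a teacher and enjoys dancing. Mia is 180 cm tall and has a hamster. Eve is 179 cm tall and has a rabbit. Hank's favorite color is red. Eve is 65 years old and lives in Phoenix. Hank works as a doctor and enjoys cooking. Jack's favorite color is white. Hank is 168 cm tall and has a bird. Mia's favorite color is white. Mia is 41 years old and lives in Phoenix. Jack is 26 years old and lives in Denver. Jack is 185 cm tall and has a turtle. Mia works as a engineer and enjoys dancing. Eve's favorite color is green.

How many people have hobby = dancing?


Count: 2

2


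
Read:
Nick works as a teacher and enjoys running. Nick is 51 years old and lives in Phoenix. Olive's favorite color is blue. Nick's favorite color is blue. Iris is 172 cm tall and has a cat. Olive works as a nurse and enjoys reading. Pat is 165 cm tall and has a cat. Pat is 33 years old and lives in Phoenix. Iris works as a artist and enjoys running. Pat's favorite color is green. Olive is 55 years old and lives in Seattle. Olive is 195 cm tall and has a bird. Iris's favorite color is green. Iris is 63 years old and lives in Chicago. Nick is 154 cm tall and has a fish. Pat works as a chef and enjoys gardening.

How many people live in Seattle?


Count in Seattle: 1

1


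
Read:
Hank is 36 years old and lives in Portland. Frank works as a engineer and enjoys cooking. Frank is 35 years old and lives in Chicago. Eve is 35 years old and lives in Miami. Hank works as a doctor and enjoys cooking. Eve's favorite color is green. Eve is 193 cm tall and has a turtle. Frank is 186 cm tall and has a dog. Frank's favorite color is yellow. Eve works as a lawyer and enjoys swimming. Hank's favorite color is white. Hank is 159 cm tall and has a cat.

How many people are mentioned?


People: Eve, Hank, Frank. Count = 3

3


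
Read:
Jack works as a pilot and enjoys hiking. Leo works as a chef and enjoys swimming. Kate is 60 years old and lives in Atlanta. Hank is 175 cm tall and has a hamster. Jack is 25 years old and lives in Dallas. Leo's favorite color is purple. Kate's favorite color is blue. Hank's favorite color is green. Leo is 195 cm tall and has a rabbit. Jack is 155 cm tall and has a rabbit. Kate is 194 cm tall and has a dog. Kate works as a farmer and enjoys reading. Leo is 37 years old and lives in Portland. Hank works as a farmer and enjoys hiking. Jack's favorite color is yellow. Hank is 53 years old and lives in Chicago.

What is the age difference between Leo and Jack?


|37 - 25| = 12

12


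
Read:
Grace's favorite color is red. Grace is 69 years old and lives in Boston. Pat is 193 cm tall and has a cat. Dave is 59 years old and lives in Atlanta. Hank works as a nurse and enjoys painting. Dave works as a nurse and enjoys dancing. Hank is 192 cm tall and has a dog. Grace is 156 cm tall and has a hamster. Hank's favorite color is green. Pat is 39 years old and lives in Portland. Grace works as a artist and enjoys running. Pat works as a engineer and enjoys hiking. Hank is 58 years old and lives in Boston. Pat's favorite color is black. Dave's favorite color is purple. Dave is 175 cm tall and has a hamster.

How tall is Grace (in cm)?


Grace is 156 cm tall

156


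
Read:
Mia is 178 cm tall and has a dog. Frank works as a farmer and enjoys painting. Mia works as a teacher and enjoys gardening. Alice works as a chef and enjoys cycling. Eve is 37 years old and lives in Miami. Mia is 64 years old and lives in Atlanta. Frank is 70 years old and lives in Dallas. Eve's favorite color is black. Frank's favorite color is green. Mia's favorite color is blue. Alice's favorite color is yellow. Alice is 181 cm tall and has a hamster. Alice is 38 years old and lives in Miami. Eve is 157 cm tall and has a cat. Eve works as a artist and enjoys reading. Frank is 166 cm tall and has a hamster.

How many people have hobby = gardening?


Count: 1

1


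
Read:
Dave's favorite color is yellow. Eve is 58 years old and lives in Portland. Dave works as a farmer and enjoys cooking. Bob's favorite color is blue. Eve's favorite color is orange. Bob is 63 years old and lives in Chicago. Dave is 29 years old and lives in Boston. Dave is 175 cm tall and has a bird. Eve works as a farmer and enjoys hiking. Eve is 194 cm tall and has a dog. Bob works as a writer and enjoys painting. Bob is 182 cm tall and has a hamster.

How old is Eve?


Eve is 58 years old

58


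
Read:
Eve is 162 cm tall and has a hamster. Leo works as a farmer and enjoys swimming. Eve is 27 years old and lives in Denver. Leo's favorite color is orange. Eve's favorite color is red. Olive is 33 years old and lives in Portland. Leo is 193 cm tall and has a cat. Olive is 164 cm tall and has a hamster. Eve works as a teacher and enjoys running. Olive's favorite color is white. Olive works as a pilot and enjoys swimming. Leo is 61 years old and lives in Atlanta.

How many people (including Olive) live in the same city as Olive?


Olive lives in Portland. Count = 1

1


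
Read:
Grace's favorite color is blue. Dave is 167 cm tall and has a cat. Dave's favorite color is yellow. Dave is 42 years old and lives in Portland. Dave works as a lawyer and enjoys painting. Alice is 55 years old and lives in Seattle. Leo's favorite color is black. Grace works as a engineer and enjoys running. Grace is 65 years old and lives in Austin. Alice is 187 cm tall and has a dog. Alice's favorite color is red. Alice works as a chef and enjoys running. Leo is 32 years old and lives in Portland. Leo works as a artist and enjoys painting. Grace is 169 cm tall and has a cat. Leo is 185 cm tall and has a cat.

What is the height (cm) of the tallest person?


Tallest: Alice at 187 cm

187


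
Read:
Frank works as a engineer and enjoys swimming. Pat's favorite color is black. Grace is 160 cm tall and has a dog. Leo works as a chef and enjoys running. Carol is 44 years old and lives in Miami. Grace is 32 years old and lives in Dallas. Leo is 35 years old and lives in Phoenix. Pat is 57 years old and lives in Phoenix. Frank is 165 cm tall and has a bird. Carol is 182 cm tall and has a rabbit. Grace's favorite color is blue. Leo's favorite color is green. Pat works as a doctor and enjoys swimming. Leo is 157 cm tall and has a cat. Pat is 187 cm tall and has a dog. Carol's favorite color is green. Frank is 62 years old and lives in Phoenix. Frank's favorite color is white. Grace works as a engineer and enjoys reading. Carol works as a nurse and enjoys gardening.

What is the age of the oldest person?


Oldest: Frank at 62

62


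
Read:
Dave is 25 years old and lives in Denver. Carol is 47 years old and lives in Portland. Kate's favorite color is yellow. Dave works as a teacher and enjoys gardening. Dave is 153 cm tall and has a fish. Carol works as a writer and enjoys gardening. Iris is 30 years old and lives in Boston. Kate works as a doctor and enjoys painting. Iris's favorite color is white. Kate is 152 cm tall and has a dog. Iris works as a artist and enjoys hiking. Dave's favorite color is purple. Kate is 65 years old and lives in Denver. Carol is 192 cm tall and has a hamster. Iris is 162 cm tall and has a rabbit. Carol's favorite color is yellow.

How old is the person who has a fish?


Person with fish is Dave, age 25

25


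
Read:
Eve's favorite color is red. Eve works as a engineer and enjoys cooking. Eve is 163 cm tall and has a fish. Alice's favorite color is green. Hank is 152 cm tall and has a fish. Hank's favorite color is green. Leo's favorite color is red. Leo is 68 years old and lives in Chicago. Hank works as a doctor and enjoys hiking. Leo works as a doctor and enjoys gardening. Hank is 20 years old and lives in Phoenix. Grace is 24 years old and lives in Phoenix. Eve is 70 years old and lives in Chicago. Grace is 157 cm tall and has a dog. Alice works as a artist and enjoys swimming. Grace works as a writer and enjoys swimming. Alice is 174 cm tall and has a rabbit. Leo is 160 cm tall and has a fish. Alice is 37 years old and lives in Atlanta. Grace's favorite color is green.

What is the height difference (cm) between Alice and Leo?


|174 - 160| = 14

14


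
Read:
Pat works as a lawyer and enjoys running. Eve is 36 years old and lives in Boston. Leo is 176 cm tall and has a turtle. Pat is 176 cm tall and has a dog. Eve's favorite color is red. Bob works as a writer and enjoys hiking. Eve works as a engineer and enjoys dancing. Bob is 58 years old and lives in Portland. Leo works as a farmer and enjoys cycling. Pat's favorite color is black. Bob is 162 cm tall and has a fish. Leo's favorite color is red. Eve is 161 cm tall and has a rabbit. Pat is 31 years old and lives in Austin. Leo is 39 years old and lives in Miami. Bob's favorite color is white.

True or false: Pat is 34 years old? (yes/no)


Pat is actually 31. no

no


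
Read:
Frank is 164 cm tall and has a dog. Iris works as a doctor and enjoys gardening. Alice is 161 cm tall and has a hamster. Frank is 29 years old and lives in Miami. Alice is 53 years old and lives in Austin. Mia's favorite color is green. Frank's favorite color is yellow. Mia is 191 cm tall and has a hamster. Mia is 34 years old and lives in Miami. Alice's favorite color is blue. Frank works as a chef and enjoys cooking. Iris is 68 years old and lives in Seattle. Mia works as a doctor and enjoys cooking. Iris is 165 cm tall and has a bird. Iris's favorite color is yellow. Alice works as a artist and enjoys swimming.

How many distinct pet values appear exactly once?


Unique pet values: 2

2


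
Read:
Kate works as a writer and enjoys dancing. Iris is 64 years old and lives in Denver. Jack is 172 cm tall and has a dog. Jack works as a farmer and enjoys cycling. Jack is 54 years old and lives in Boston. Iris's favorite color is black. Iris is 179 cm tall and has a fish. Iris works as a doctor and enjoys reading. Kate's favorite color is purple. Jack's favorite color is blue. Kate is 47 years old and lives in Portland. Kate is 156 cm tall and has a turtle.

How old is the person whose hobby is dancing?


Person with hobby=dancing is Kate, age 47

47


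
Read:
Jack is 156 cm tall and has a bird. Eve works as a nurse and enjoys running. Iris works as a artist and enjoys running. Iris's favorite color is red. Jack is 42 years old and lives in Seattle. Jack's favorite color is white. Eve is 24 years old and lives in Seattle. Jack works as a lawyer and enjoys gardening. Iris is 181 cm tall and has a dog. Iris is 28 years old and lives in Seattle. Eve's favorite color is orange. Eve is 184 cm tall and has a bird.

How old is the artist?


The artist is Iris, age 28

28


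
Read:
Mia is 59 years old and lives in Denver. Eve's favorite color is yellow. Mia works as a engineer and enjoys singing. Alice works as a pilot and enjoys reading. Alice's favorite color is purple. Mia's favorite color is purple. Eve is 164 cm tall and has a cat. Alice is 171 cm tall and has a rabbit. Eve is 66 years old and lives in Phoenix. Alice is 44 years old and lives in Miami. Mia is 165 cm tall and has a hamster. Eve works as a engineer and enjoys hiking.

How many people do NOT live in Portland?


Not in Portland: 3

3


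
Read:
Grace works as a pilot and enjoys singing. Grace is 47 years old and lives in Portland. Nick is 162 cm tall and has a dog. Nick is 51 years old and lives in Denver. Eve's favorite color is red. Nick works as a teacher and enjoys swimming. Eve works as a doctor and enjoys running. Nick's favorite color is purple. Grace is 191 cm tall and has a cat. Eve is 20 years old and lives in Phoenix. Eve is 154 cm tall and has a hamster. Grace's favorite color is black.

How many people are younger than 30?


Filter: 1

1


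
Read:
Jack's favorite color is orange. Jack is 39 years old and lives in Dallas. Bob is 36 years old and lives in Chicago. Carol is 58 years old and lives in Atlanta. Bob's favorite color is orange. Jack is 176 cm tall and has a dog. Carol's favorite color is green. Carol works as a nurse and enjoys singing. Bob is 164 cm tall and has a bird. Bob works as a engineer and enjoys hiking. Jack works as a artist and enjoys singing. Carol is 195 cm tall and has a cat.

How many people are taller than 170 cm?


Taller than 170: 2

2


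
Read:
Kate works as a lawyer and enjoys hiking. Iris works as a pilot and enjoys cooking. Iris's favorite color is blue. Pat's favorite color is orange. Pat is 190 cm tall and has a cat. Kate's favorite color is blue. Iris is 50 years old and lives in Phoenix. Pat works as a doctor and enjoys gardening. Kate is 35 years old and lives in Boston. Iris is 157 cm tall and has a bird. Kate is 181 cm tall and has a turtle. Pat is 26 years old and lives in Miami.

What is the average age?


Sum=111, n=3, avg=37

37


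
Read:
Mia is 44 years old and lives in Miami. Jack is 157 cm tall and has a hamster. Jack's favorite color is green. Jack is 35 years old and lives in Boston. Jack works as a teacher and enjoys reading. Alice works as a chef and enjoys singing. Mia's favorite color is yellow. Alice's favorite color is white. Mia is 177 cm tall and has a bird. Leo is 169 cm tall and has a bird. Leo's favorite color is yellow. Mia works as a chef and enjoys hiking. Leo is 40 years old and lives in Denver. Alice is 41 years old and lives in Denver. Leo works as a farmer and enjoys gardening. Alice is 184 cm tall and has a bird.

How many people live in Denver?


Count in Denver: 2

2


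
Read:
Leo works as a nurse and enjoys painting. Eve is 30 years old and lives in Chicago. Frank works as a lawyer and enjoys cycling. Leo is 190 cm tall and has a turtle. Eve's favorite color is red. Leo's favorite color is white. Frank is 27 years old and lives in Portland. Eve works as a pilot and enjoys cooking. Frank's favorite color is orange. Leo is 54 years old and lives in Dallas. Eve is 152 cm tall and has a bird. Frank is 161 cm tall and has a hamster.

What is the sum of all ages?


30+54+27 = 111

111


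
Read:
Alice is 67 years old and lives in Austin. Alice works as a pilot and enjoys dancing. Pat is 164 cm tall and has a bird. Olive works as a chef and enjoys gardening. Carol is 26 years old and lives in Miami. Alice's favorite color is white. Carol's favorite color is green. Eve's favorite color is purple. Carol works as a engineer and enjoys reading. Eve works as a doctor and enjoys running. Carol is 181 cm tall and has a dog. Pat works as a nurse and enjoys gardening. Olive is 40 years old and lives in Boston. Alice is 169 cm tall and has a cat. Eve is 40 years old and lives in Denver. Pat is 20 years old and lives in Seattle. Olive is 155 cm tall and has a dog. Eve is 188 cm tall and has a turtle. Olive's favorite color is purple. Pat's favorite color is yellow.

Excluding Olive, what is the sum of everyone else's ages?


Sum (excluding Olive): 153

153


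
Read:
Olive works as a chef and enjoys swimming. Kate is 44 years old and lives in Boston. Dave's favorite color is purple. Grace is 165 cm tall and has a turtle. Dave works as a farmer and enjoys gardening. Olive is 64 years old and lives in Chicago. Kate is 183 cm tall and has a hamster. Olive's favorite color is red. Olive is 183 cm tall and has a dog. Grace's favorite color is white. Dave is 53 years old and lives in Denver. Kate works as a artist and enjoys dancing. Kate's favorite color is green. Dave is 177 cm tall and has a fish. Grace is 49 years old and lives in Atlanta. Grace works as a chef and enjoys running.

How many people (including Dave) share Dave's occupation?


Dave is a farmer. Count = 1

1


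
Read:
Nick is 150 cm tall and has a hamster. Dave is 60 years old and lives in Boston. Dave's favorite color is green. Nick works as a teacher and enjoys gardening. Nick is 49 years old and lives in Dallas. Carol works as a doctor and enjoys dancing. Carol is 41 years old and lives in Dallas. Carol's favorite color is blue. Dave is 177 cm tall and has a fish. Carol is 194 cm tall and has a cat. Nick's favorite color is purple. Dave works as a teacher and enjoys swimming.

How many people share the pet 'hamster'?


Count: 1

1


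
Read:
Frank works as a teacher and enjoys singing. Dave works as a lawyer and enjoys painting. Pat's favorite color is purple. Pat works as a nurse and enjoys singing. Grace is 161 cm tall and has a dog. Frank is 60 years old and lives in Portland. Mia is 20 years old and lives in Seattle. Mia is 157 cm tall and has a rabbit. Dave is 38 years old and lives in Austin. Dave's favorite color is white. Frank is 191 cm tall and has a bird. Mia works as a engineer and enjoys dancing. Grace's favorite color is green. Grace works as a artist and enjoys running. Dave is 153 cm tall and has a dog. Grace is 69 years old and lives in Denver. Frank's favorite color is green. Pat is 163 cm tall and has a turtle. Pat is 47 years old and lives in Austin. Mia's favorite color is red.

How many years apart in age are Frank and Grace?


60 vs 69, diff = 9

9


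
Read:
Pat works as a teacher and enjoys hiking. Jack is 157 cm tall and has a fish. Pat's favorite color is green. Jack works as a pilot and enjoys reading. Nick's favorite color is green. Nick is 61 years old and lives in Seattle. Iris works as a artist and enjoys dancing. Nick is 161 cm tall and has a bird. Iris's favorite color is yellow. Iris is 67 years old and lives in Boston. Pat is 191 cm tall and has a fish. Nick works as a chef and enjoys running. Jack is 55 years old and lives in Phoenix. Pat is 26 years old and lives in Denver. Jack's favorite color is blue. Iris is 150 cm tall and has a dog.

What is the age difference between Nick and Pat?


|61 - 26| = 35

35


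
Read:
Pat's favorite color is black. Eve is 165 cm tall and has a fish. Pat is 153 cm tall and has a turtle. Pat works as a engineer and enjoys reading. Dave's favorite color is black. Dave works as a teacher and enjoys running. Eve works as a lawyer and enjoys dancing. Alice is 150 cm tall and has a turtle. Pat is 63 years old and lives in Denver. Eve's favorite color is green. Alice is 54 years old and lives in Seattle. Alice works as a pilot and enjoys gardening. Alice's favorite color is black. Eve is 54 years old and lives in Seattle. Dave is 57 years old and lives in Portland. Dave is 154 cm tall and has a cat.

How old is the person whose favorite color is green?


Person with favorite color=green is Eve, age 54

54


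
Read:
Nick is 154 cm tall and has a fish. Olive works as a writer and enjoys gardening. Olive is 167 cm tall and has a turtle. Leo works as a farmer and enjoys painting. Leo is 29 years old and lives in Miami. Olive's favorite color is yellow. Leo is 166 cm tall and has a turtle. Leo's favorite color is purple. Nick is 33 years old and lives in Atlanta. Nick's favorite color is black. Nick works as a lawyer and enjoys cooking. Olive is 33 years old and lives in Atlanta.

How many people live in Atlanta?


Count in Atlanta: 2

2


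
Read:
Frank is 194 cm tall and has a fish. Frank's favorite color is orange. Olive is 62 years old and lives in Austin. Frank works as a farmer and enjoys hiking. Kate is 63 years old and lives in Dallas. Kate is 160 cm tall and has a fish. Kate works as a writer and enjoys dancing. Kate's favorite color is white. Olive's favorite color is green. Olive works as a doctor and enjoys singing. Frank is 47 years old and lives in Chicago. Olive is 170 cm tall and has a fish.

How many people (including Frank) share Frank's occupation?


Frank is a farmer. Count = 1

1


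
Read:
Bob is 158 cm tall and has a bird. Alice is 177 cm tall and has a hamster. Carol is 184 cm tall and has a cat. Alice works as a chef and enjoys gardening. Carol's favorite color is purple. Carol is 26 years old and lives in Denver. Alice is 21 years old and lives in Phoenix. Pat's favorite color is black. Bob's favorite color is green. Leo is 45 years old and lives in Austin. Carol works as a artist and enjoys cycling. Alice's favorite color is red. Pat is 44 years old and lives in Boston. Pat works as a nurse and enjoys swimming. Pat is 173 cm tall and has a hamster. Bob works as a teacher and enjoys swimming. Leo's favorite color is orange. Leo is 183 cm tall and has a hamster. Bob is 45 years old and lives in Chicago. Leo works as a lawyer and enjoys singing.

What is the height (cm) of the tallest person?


Tallest: Carol at 184 cm

184


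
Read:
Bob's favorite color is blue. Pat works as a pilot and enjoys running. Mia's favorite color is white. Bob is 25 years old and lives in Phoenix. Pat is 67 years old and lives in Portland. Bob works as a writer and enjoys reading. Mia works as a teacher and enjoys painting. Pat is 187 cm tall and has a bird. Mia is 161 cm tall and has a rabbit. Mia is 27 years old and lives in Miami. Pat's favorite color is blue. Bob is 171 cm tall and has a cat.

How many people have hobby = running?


Count: 1

1


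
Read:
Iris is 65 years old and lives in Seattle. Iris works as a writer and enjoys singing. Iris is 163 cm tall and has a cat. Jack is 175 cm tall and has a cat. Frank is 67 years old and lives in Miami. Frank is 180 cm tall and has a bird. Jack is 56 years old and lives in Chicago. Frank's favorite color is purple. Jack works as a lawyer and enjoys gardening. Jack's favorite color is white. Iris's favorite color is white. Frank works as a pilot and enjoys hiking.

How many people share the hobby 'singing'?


Count: 1

1


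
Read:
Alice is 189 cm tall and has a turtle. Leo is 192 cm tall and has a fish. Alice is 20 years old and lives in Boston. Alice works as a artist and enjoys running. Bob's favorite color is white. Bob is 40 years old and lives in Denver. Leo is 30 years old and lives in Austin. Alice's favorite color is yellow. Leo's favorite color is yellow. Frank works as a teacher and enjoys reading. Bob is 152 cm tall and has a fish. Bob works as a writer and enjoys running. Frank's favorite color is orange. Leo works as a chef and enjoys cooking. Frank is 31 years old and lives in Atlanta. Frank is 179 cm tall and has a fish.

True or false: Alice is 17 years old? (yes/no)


Alice is actually 20. no

no
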